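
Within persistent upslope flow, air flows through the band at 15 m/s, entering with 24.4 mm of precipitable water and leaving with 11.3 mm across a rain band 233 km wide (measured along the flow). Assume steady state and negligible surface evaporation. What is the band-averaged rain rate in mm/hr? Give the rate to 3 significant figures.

R ≈ 3.04 mm/hr

Column moisture flux per unit crosswind length is F = V × PW.
Inflow: F_in = 15 × 24.4 = 366 mm·m/s
Outflow: F_out = 15 × 11.3 = 169.5 mm·m/s
Steady-state rate R = (F_in − F_out)/L = (366 − 169.5) / 233000 m = 8.433e-04 mm/s.
R = 8.433e-04 × 3600 = 3.04 mm/hr.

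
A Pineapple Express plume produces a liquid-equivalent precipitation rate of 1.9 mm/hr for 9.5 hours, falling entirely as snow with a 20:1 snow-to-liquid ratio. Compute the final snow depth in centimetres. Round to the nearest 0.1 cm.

snow depth ≈ 36.1 cm

Liquid-equivalent depth = 1.9 × 9.5 = 18.05 mm.
Snow depth = 18.05 mm × 20 = 361 mm = 36.1 cm.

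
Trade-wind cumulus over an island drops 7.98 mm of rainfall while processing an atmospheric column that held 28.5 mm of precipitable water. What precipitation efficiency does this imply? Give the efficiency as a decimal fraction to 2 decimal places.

ε = rainfall / PW = 7.98 / 28.5 = 0.28.

ε ≈ 0.28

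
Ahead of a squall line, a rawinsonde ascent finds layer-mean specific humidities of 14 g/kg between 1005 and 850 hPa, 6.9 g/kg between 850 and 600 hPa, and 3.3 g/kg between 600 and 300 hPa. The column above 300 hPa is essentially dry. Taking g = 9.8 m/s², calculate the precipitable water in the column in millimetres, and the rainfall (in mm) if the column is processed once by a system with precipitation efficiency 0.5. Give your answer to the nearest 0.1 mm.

Precipitable water is the column-integrated vapour mass per unit area: PW = (1/g) Σ q̄ Δp, with q in kg/kg and Δp in Pa (1 kg/m² of water = 1 mm).
Layer 1005–850 hPa: Δp = 155 hPa = 15500 Pa, q̄ = 0.014 kg/kg → 0.014 × 15500 / 9.8 = 22.14 mm
Layer 850–600 hPa: Δp = 250 hPa = 25000 Pa, q̄ = 0.0069 kg/kg → 0.0069 × 25000 / 9.8 = 17.60 mm
Layer 600–300 hPa: Δp = 300 hPa = 30000 Pa, q̄ = 0.0033 kg/kg → 0.0033 × 30000 / 9.8 = 10.10 mm
PW = 22.14 + 17.60 + 10.10 = 49.84 ≈ 49.8 mm.
Rainfall = ε × PW = 0.5 × 49.8 = 24.9 mm.

PW ≈ 49.8 mm; rainfall ≈ 24.9 mm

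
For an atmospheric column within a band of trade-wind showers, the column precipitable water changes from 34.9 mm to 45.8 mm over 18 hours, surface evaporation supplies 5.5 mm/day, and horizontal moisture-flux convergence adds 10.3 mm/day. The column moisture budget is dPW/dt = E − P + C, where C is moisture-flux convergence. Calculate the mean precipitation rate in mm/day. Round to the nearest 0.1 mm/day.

dPW/dt = (45.8 − 34.9) mm / (18/24 day) = +14.533 mm/day.
P = E + C − dPW/dt = 5.5 + (10.3) − (+14.533) = 1.3 mm/day.

P ≈ 1.3 mm/day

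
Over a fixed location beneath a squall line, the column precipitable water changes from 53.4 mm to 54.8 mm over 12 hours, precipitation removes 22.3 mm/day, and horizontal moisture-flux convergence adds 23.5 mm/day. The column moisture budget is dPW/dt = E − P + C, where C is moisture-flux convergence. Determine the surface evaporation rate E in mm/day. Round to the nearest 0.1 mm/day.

E ≈ 1.6 mm/day

dPW/dt = (54.8 − 53.4) mm / (12/24 day) = +2.800 mm/day.
E = dPW/dt + P − C = (+2.800) + 22.3 − (23.5) = 1.6 mm/day.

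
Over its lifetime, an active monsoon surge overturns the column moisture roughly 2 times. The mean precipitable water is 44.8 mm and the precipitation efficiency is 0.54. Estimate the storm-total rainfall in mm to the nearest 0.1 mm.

rainfall ≈ 48.4 mm

Each cycle deposits ε × PW = 0.54 × 44.8 = 24.192 mm.
Over 2 cycles: 2 × 24.192 = 48.4 mm.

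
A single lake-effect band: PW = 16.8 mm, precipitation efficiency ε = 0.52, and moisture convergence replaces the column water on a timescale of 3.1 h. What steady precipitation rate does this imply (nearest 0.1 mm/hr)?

R ≈ 2.8 mm/hr

Each overturning extracts ε × PW = 0.52 × 16.8 = 8.736 mm.
Rate = ε·PW / τ = 8.736 / 3.1 h = 2.8 mm/hr.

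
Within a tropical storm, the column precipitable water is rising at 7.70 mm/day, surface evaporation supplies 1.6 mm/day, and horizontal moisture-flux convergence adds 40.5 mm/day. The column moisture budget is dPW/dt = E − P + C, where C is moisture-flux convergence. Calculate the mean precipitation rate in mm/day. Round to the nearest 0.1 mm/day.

P ≈ 34.4 mm/day

dPW/dt = +7.70 mm/day.
P = E + C − dPW/dt = 1.6 + (40.5) − (+7.70) = 34.4 mm/day.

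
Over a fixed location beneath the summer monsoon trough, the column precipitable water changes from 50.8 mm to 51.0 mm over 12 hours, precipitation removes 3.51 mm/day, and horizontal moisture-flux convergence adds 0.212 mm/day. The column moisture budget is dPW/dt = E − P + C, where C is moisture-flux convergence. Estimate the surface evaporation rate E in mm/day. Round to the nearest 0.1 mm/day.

E ≈ 3.7 mm/day

dPW/dt = (51.0 − 50.8) mm / (12/24 day) = +0.400 mm/day.
E = dPW/dt + P − C = (+0.400) + 3.51 − (0.212) = 3.7 mm/day.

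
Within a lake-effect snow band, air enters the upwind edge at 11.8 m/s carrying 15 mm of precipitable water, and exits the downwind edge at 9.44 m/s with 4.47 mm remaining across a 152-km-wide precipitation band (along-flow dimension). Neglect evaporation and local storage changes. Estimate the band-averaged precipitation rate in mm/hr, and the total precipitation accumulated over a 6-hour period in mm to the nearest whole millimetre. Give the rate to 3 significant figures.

Column moisture flux per unit crosswind length is F = V × PW.
Inflow: F_in = 11.8 × 15 = 177 mm·m/s
Outflow: F_out = 9.44 × 4.47 = 42.1968 mm·m/s
Steady-state rate R = (F_in − F_out)/L = (177 − 42.1968) / 152000 m = 8.869e-04 mm/s.
R = 8.869e-04 × 3600 = 3.19 mm/hr.
Over 6 h: total = 3.19 × 6 = 19.14 ≈ 19 mm.

R ≈ 3.19 mm/hr; total ≈ 19 mm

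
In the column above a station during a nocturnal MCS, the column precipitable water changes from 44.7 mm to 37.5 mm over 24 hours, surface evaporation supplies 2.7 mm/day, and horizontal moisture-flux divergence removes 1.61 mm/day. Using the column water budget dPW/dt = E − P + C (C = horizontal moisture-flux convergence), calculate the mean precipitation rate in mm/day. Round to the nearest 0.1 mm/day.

dPW/dt = (37.5 − 44.7) mm / (24/24 day) = -7.200 mm/day.
P = E + C − dPW/dt = 2.7 + (-1.61) − (-7.200) = 8.3 mm/day.

P ≈ 8.3 mm/day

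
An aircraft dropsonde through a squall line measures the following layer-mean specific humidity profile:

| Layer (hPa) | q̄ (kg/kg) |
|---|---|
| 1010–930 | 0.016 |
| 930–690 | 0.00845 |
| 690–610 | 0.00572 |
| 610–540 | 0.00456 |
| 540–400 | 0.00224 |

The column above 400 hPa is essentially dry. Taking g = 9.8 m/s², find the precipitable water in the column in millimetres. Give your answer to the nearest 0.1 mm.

Precipitable water is the column-integrated vapour mass per unit area: PW = (1/g) Σ q̄ Δp, with q in kg/kg and Δp in Pa (1 kg/m² of water = 1 mm).
Layer 1010–930 hPa: Δp = 80 hPa = 8000 Pa, q̄ = 0.016 kg/kg → 0.016 × 8000 / 9.8 = 13.06 mm
Layer 930–690 hPa: Δp = 240 hPa = 24000 Pa, q̄ = 0.00845 kg/kg → 0.00845 × 24000 / 9.8 = 20.69 mm
Layer 690–610 hPa: Δp = 80 hPa = 8000 Pa, q̄ = 0.00572 kg/kg → 0.00572 × 8000 / 9.8 = 4.67 mm
Layer 610–540 hPa: Δp = 70 hPa = 7000 Pa, q̄ = 0.00456 kg/kg → 0.00456 × 7000 / 9.8 = 3.26 mm
Layer 540–400 hPa: Δp = 140 hPa = 14000 Pa, q̄ = 0.00224 kg/kg → 0.00224 × 14000 / 9.8 = 3.20 mm
PW = 13.06 + 20.69 + 4.67 + 3.26 + 3.20 = 44.88 ≈ 44.9 mm.

PW ≈ 44.9 mm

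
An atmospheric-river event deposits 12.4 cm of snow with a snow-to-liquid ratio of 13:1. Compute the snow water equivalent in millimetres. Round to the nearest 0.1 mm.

SWE ≈ 9.5 mm

SWE = snow depth / ratio = 12.4 cm / 13 = 0.954 cm = 9.5 mm.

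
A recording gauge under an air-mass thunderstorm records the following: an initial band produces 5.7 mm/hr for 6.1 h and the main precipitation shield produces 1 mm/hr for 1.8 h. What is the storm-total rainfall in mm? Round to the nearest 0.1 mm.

Total = Σ Rᵢ Δtᵢ = 5.7 × 6.1 + 1 × 1.8
      = 34.77 + 1.8 = 36.6 mm.

total ≈ 36.6 mm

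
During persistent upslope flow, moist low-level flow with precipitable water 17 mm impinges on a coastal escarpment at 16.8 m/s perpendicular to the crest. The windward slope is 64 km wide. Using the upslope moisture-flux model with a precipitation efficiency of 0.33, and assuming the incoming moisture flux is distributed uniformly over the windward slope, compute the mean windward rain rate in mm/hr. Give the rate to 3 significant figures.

Incoming column moisture flux per unit ridge length: F = V × PW = 16.8 × 17 = 285.6 mm·m/s.
Spread over the 64 km slope with efficiency ε = 0.33: R = ε·F/W = 0.33 × 285.6 / 64000 m = 1.473e-03 mm/s.
R = 1.473e-03 × 3600 = 5.30 mm/hr.

R ≈ 5.30 mm/hr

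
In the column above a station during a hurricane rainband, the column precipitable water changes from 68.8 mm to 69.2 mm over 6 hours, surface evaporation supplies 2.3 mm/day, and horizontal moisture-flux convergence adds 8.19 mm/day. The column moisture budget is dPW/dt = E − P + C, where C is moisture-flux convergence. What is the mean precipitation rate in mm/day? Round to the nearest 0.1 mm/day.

P ≈ 8.9 mm/day

dPW/dt = (69.2 − 68.8) mm / (6/24 day) = +1.600 mm/day.
P = E + C − dPW/dt = 2.3 + (8.19) − (+1.600) = 8.9 mm/day.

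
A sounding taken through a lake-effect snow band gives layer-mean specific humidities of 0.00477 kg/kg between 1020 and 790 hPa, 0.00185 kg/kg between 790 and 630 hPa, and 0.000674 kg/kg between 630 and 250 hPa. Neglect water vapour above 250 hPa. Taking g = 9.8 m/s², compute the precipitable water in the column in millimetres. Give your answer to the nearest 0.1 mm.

PW ≈ 16.8 mm

Precipitable water is the column-integrated vapour mass per unit area: PW = (1/g) Σ q̄ Δp, with q in kg/kg and Δp in Pa (1 kg/m² of water = 1 mm).
Layer 1020–790 hPa: Δp = 230 hPa = 23000 Pa, q̄ = 0.00477 kg/kg → 0.00477 × 23000 / 9.8 = 11.19 mm
Layer 790–630 hPa: Δp = 160 hPa = 16000 Pa, q̄ = 0.00185 kg/kg → 0.00185 × 16000 / 9.8 = 3.02 mm
Layer 630–250 hPa: Δp = 380 hPa = 38000 Pa, q̄ = 0.000674 kg/kg → 0.000674 × 38000 / 9.8 = 2.61 mm
PW = 11.19 + 3.02 + 2.61 = 16.82 ≈ 16.8 mm.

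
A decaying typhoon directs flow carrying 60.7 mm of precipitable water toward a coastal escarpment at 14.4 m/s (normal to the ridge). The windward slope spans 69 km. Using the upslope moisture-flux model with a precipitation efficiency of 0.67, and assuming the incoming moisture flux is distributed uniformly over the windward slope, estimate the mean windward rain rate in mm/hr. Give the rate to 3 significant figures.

R ≈ 30.6 mm/hr

Incoming column moisture flux per unit ridge length: F = V × PW = 14.4 × 60.7 = 874.08 mm·m/s.
Spread over the 69 km slope with efficiency ε = 0.67: R = ε·F/W = 0.67 × 874.08 / 69000 m = 8.487e-03 mm/s.
R = 8.487e-03 × 3600 = 30.6 mm/hr.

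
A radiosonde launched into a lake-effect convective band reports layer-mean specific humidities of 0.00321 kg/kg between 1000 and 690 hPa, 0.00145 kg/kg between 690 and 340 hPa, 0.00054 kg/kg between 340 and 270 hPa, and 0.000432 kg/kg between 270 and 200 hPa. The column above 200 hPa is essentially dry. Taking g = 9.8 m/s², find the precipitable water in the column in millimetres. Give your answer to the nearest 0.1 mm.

PW ≈ 16.0 mm

Precipitable water is the column-integrated vapour mass per unit area: PW = (1/g) Σ q̄ Δp, with q in kg/kg and Δp in Pa (1 kg/m² of water = 1 mm).
Layer 1000–690 hPa: Δp = 310 hPa = 31000 Pa, q̄ = 0.00321 kg/kg → 0.00321 × 31000 / 9.8 = 10.15 mm
Layer 690–340 hPa: Δp = 350 hPa = 35000 Pa, q̄ = 0.00145 kg/kg → 0.00145 × 35000 / 9.8 = 5.18 mm
Layer 340–270 hPa: Δp = 70 hPa = 7000 Pa, q̄ = 0.00054 kg/kg → 0.00054 × 7000 / 9.8 = 0.39 mm
Layer 270–200 hPa: Δp = 70 hPa = 7000 Pa, q̄ = 0.000432 kg/kg → 0.000432 × 7000 / 9.8 = 0.31 mm
PW = 10.15 + 5.18 + 0.39 + 0.31 = 16.03 ≈ 16.0 mm.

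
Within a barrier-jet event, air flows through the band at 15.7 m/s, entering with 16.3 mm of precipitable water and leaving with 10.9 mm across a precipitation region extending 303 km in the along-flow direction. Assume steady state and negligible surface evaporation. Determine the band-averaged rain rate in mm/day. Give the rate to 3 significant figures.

Column moisture flux per unit crosswind length is F = V × PW.
Inflow: F_in = 15.7 × 16.3 = 255.91 mm·m/s
Outflow: F_out = 15.7 × 10.9 = 171.13 mm·m/s
Steady-state rate R = (F_in − F_out)/L = (255.91 − 171.13) / 303000 m = 2.798e-04 mm/s.
R = 2.798e-04 × 3600 × 24 = 24.2 mm/day.

R ≈ 24.2 mm/day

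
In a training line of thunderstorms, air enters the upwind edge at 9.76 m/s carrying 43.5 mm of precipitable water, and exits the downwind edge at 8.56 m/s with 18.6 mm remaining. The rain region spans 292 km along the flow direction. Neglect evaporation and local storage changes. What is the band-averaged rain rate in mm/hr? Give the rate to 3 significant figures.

Column moisture flux per unit crosswind length is F = V × PW.
Inflow: F_in = 9.76 × 43.5 = 424.56 mm·m/s
Outflow: F_out = 8.56 × 18.6 = 159.216 mm·m/s
Steady-state rate R = (F_in − F_out)/L = (424.56 − 159.216) / 292000 m = 9.087e-04 mm/s.
R = 9.087e-04 × 3600 = 3.27 mm/hr.

R ≈ 3.27 mm/hr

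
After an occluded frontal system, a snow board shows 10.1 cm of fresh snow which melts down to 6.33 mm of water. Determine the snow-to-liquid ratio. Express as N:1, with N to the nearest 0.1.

ratio ≈ 16.0

Ratio = snow depth / SWE = 101 mm / 6.33 mm = 16.0, i.e. 16.0:1.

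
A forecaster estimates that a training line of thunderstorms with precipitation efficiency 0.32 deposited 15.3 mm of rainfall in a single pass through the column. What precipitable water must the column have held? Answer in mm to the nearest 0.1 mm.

PW ≈ 47.8 mm

PW = rainfall / ε = 15.3 / 0.32 = 47.8 mm.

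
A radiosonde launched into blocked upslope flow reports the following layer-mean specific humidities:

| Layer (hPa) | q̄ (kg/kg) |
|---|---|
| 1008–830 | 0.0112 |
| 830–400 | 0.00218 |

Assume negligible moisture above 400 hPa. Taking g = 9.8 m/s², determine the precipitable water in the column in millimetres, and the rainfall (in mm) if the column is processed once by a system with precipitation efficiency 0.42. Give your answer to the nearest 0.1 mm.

Precipitable water is the column-integrated vapour mass per unit area: PW = (1/g) Σ q̄ Δp, with q in kg/kg and Δp in Pa (1 kg/m² of water = 1 mm).
Layer 1008–830 hPa: Δp = 178 hPa = 17800 Pa, q̄ = 0.0112 kg/kg → 0.0112 × 17800 / 9.8 = 20.34 mm
Layer 830–400 hPa: Δp = 430 hPa = 43000 Pa, q̄ = 0.00218 kg/kg → 0.00218 × 43000 / 9.8 = 9.57 mm
PW = 20.34 + 9.57 = 29.91 ≈ 29.9 mm.
Rainfall = ε × PW = 0.42 × 29.9 = 12.6 mm.

PW ≈ 29.9 mm; rainfall ≈ 12.6 mm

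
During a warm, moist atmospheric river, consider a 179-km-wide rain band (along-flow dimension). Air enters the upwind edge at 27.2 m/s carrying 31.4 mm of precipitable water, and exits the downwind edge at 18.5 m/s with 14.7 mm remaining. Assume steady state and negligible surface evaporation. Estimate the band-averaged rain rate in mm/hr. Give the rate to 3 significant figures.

R ≈ 11.7 mm/hr

Column moisture flux per unit crosswind length is F = V × PW.
Inflow: F_in = 27.2 × 31.4 = 854.08 mm·m/s
Outflow: F_out = 18.5 × 14.7 = 271.95 mm·m/s
Steady-state rate R = (F_in − F_out)/L = (854.08 − 271.95) / 179000 m = 3.252e-03 mm/s.
R = 3.252e-03 × 3600 = 11.7 mm/hr.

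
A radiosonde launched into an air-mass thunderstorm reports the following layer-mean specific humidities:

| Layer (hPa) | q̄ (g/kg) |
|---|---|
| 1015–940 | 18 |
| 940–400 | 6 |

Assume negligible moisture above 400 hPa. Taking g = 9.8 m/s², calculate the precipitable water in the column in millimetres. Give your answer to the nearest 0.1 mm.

PW ≈ 46.8 mm

Precipitable water is the column-integrated vapour mass per unit area: PW = (1/g) Σ q̄ Δp, with q in kg/kg and Δp in Pa (1 kg/m² of water = 1 mm).
Layer 1015–940 hPa: Δp = 75 hPa = 7500 Pa, q̄ = 0.018 kg/kg → 0.018 × 7500 / 9.8 = 13.78 mm
Layer 940–400 hPa: Δp = 540 hPa = 54000 Pa, q̄ = 0.006 kg/kg → 0.006 × 54000 / 9.8 = 33.06 mm
PW = 13.78 + 33.06 = 46.84 ≈ 46.8 mm.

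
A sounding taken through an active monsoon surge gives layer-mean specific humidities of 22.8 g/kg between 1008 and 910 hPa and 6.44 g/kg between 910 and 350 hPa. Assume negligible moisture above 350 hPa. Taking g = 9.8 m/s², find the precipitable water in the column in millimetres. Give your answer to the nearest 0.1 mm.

PW ≈ 59.6 mm

Precipitable water is the column-integrated vapour mass per unit area: PW = (1/g) Σ q̄ Δp, with q in kg/kg and Δp in Pa (1 kg/m² of water = 1 mm).
Layer 1008–910 hPa: Δp = 98 hPa = 9800 Pa, q̄ = 0.0228 kg/kg → 0.0228 × 9800 / 9.8 = 22.80 mm
Layer 910–350 hPa: Δp = 560 hPa = 56000 Pa, q̄ = 0.00644 kg/kg → 0.00644 × 56000 / 9.8 = 36.80 mm
PW = 22.80 + 36.80 = 59.60 ≈ 59.6 mm.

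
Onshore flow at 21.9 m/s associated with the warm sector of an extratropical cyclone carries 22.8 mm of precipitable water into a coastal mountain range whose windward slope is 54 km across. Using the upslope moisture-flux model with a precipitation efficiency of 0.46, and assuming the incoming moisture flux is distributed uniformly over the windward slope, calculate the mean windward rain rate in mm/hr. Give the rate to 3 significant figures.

R ≈ 15.3 mm/hr

Incoming column moisture flux per unit ridge length: F = V × PW = 21.9 × 22.8 = 499.32 mm·m/s.
Spread over the 54 km slope with efficiency ε = 0.46: R = ε·F/W = 0.46 × 499.32 / 54000 m = 4.253e-03 mm/s.
R = 4.253e-03 × 3600 = 15.3 mm/hr.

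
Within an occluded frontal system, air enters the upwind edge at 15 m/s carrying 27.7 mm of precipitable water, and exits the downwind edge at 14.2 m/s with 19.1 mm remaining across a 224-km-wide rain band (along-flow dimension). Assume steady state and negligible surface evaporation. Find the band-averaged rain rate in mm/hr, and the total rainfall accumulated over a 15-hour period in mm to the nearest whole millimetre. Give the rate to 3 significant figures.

Column moisture flux per unit crosswind length is F = V × PW.
Inflow: F_in = 15 × 27.7 = 415.5 mm·m/s
Outflow: F_out = 14.2 × 19.1 = 271.22 mm·m/s
Steady-state rate R = (F_in − F_out)/L = (415.5 − 271.22) / 224000 m = 6.441e-04 mm/s.
R = 6.441e-04 × 3600 = 2.32 mm/hr.
Over 15 h: total = 2.32 × 15 = 34.8 ≈ 35 mm.

R ≈ 2.32 mm/hr; total ≈ 35 mm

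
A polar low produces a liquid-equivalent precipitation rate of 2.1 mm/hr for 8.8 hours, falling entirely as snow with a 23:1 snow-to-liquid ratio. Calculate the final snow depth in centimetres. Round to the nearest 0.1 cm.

snow depth ≈ 42.5 cm

Liquid-equivalent depth = 2.1 × 8.8 = 18.48 mm.
Snow depth = 18.48 mm × 23 = 425.04 mm = 42.5 cm.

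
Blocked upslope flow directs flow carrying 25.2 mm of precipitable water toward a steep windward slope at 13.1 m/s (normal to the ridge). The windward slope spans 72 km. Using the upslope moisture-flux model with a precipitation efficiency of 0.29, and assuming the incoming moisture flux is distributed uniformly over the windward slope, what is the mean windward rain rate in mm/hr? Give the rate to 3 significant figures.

Incoming column moisture flux per unit ridge length: F = V × PW = 13.1 × 25.2 = 330.12 mm·m/s.
Spread over the 72 km slope with efficiency ε = 0.29: R = ε·F/W = 0.29 × 330.12 / 72000 m = 1.330e-03 mm/s.
R = 1.330e-03 × 3600 = 4.79 mm/hr.

R ≈ 4.79 mm/hr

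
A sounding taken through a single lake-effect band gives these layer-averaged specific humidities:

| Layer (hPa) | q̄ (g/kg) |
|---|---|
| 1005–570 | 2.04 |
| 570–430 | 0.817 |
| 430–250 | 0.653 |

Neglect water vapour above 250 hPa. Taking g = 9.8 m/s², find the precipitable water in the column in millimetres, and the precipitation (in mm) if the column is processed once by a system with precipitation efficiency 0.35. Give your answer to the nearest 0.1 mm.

Precipitable water is the column-integrated vapour mass per unit area: PW = (1/g) Σ q̄ Δp, with q in kg/kg and Δp in Pa (1 kg/m² of water = 1 mm).
Layer 1005–570 hPa: Δp = 435 hPa = 43500 Pa, q̄ = 0.00204 kg/kg → 0.00204 × 43500 / 9.8 = 9.06 mm
Layer 570–430 hPa: Δp = 140 hPa = 14000 Pa, q̄ = 0.000817 kg/kg → 0.000817 × 14000 / 9.8 = 1.17 mm
Layer 430–250 hPa: Δp = 180 hPa = 18000 Pa, q̄ = 0.000653 kg/kg → 0.000653 × 18000 / 9.8 = 1.20 mm
PW = 9.06 + 1.17 + 1.20 = 11.43 ≈ 11.4 mm.
Precipitation = ε × PW = 0.35 × 11.4 = 4.0 mm.

PW ≈ 11.4 mm; precipitation ≈ 4.0 mm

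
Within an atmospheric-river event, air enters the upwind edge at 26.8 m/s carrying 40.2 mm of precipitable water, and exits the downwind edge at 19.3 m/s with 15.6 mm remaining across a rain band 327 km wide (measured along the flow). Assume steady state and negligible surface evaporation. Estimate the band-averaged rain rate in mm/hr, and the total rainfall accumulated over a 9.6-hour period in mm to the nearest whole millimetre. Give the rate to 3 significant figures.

R ≈ 8.55 mm/hr; total ≈ 82 mm

Column moisture flux per unit crosswind length is F = V × PW.
Inflow: F_in = 26.8 × 40.2 = 1077.36 mm·m/s
Outflow: F_out = 19.3 × 15.6 = 301.08 mm·m/s
Steady-state rate R = (F_in − F_out)/L = (1077.36 − 301.08) / 327000 m = 2.374e-03 mm/s.
R = 2.374e-03 × 3600 = 8.55 mm/hr.
Over 9.6 h: total = 8.55 × 9.6 = 82.08 ≈ 82 mm.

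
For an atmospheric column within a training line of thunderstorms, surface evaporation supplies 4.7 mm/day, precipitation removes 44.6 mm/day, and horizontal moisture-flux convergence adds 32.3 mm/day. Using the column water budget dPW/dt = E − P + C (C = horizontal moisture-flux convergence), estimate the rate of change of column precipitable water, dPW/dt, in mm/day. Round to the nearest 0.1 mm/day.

dPW/dt = E − P + C = 4.7 − 44.6 + (32.3) = -7.6 mm/day.

dPW/dt ≈ -7.6 mm/day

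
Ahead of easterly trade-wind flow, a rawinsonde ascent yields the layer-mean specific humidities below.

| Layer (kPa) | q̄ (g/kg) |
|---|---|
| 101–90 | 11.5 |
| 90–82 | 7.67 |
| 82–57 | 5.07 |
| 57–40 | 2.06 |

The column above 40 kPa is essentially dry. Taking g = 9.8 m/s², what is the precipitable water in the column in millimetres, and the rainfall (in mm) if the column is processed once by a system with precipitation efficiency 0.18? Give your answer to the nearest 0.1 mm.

Precipitable water is the column-integrated vapour mass per unit area: PW = (1/g) Σ q̄ Δp, with q in kg/kg and Δp in Pa (1 kg/m² of water = 1 mm).
Layer 101–90 kPa: Δp = 110 hPa = 11000 Pa, q̄ = 0.0115 kg/kg → 0.0115 × 11000 / 9.8 = 12.91 mm
Layer 90–82 kPa: Δp = 80 hPa = 8000 Pa, q̄ = 0.00767 kg/kg → 0.00767 × 8000 / 9.8 = 6.26 mm
Layer 82–57 kPa: Δp = 250 hPa = 25000 Pa, q̄ = 0.00507 kg/kg → 0.00507 × 25000 / 9.8 = 12.93 mm
Layer 57–40 kPa: Δp = 170 hPa = 17000 Pa, q̄ = 0.00206 kg/kg → 0.00206 × 17000 / 9.8 = 3.57 mm
PW = 12.91 + 6.26 + 12.93 + 3.57 = 35.67 ≈ 35.7 mm.
Rainfall = ε × PW = 0.18 × 35.7 = 6.4 mm.

PW ≈ 35.7 mm; rainfall ≈ 6.4 mm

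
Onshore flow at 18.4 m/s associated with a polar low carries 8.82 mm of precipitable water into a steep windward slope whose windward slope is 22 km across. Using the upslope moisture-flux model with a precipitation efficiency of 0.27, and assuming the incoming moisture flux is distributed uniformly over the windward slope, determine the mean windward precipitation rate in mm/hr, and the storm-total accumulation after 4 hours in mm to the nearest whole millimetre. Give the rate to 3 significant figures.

Incoming column moisture flux per unit ridge length: F = V × PW = 18.4 × 8.82 = 162.288 mm·m/s.
Spread over the 22 km slope with efficiency ε = 0.27: R = ε·F/W = 0.27 × 162.288 / 22000 m = 1.992e-03 mm/s.
R = 1.992e-03 × 3600 = 7.17 mm/hr.
Over 4 h: total = 7.17 × 4 = 28.68 ≈ 29 mm.

R ≈ 7.17 mm/hr; total ≈ 29 mm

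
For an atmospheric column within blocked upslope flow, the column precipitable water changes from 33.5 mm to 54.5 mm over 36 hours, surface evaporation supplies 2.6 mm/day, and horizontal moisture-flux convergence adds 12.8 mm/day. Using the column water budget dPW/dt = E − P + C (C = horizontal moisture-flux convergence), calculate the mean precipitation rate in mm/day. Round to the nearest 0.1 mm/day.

dPW/dt = (54.5 − 33.5) mm / (36/24 day) = +14.000 mm/day.
P = E + C − dPW/dt = 2.6 + (12.8) − (+14.000) = 1.4 mm/day.

P ≈ 1.4 mm/day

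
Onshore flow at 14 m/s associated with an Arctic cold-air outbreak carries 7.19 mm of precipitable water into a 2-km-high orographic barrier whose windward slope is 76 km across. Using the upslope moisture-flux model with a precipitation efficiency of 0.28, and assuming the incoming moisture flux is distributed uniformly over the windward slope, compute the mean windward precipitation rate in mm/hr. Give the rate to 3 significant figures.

Incoming column moisture flux per unit ridge length: F = V × PW = 14 × 7.19 = 100.66 mm·m/s.
Spread over the 76 km slope with efficiency ε = 0.28: R = ε·F/W = 0.28 × 100.66 / 76000 m = 3.709e-04 mm/s.
R = 3.709e-04 × 3600 = 1.34 mm/hr.

R ≈ 1.34 mm/hr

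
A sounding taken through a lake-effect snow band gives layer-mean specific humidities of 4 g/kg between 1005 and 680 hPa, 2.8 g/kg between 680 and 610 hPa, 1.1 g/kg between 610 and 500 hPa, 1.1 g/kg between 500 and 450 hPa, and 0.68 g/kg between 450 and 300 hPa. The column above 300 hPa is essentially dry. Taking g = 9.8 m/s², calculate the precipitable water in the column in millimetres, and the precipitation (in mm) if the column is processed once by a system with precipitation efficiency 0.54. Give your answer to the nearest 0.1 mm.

PW ≈ 18.1 mm; precipitation ≈ 9.8 mm

Precipitable water is the column-integrated vapour mass per unit area: PW = (1/g) Σ q̄ Δp, with q in kg/kg and Δp in Pa (1 kg/m² of water = 1 mm).
Layer 1005–680 hPa: Δp = 325 hPa = 32500 Pa, q̄ = 0.004 kg/kg → 0.004 × 32500 / 9.8 = 13.27 mm
Layer 680–610 hPa: Δp = 70 hPa = 7000 Pa, q̄ = 0.0028 kg/kg → 0.0028 × 7000 / 9.8 = 2.00 mm
Layer 610–500 hPa: Δp = 110 hPa = 11000 Pa, q̄ = 0.0011 kg/kg → 0.0011 × 11000 / 9.8 = 1.23 mm
Layer 500–450 hPa: Δp = 50 hPa = 5000 Pa, q̄ = 0.0011 kg/kg → 0.0011 × 5000 / 9.8 = 0.56 mm
Layer 450–300 hPa: Δp = 150 hPa = 15000 Pa, q̄ = 0.00068 kg/kg → 0.00068 × 15000 / 9.8 = 1.04 mm
PW = 13.27 + 2.00 + 1.23 + 0.56 + 1.04 = 18.10 ≈ 18.1 mm.
Precipitation = ε × PW = 0.54 × 18.1 = 9.8 mm.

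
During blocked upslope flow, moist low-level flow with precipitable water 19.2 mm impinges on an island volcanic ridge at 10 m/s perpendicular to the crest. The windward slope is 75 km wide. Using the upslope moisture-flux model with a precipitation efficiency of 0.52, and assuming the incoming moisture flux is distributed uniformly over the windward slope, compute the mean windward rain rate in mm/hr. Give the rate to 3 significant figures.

R ≈ 4.79 mm/hr

Incoming column moisture flux per unit ridge length: F = V × PW = 10 × 19.2 = 192 mm·m/s.
Spread over the 75 km slope with efficiency ε = 0.52: R = ε·F/W = 0.52 × 192 / 75000 m = 1.331e-03 mm/s.
R = 1.331e-03 × 3600 = 4.79 mm/hr.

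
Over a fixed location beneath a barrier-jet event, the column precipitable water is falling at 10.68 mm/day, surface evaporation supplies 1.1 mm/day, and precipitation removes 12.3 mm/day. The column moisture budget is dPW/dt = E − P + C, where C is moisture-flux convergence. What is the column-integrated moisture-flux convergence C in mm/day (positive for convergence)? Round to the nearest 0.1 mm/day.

dPW/dt = -10.68 mm/day.
C = dPW/dt − E + P = (-10.68) − 1.1 + 12.3 = 0.5 mm/day.

C ≈ 0.5 mm/day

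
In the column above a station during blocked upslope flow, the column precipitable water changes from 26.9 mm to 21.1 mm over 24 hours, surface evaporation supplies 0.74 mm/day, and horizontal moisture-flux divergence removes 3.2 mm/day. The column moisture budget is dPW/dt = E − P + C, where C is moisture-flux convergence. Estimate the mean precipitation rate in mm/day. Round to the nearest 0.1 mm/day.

dPW/dt = (21.1 − 26.9) mm / (24/24 day) = -5.800 mm/day.
P = E + C − dPW/dt = 0.74 + (-3.2) − (-5.800) = 3.3 mm/day.

P ≈ 3.3 mm/day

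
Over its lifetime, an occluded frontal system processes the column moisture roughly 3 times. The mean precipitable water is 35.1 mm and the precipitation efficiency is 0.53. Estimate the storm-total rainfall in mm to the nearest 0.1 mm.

Each cycle deposits ε × PW = 0.53 × 35.1 = 18.603 mm.
Over 3 cycles: 3 × 18.603 = 55.8 mm.

rainfall ≈ 55.8 mm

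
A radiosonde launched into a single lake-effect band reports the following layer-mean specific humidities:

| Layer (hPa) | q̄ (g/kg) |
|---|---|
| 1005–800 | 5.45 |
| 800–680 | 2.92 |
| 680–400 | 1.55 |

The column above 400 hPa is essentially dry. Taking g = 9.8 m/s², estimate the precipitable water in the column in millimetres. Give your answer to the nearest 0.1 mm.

PW ≈ 19.4 mm

Precipitable water is the column-integrated vapour mass per unit area: PW = (1/g) Σ q̄ Δp, with q in kg/kg and Δp in Pa (1 kg/m² of water = 1 mm).
Layer 1005–800 hPa: Δp = 205 hPa = 20500 Pa, q̄ = 0.00545 kg/kg → 0.00545 × 20500 / 9.8 = 11.40 mm
Layer 800–680 hPa: Δp = 120 hPa = 12000 Pa, q̄ = 0.00292 kg/kg → 0.00292 × 12000 / 9.8 = 3.58 mm
Layer 680–400 hPa: Δp = 280 hPa = 28000 Pa, q̄ = 0.00155 kg/kg → 0.00155 × 28000 / 9.8 = 4.43 mm
PW = 11.40 + 3.58 + 4.43 = 19.41 ≈ 19.4 mm.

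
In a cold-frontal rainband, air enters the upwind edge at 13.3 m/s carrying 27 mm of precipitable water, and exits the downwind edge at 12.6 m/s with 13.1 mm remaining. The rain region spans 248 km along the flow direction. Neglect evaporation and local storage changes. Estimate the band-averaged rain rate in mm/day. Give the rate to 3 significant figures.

R ≈ 67.6 mm/day

Column moisture flux per unit crosswind length is F = V × PW.
Inflow: F_in = 13.3 × 27 = 359.1 mm·m/s
Outflow: F_out = 12.6 × 13.1 = 165.06 mm·m/s
Steady-state rate R = (F_in − F_out)/L = (359.1 − 165.06) / 248000 m = 7.824e-04 mm/s.
R = 7.824e-04 × 3600 × 24 = 67.6 mm/day.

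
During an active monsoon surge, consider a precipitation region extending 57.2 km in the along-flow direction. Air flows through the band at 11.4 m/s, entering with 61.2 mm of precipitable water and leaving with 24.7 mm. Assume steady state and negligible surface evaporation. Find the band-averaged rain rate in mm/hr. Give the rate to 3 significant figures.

Column moisture flux per unit crosswind length is F = V × PW.
Inflow: F_in = 11.4 × 61.2 = 697.68 mm·m/s
Outflow: F_out = 11.4 × 24.7 = 281.58 mm·m/s
Steady-state rate R = (F_in − F_out)/L = (697.68 − 281.58) / 57200 m = 7.274e-03 mm/s.
R = 7.274e-03 × 3600 = 26.2 mm/hr.

R ≈ 26.2 mm/hr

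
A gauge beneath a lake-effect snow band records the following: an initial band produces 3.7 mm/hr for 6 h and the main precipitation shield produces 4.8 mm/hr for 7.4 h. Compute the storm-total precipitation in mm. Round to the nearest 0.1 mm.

Total = Σ Rᵢ Δtᵢ = 3.7 × 6 + 4.8 × 7.4
      = 22.2 + 35.52 = 57.7 mm.

total ≈ 57.7 mm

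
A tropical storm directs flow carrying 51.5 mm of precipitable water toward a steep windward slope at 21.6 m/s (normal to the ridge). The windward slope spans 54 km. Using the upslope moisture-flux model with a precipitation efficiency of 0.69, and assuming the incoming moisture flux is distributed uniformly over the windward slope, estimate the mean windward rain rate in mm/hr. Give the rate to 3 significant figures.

R ≈ 51.2 mm/hr

Incoming column moisture flux per unit ridge length: F = V × PW = 21.6 × 51.5 = 1112.4 mm·m/s.
Spread over the 54 km slope with efficiency ε = 0.69: R = ε·F/W = 0.69 × 1112.4 / 54000 m = 1.421e-02 mm/s.
R = 1.421e-02 × 3600 = 51.2 mm/hr.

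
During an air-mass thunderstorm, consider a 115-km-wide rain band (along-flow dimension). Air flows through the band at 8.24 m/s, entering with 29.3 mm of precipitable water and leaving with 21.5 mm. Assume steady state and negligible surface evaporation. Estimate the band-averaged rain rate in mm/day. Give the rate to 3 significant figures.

Column moisture flux per unit crosswind length is F = V × PW.
Inflow: F_in = 8.24 × 29.3 = 241.432 mm·m/s
Outflow: F_out = 8.24 × 21.5 = 177.16 mm·m/s
Steady-state rate R = (F_in − F_out)/L = (241.432 − 177.16) / 115000 m = 5.589e-04 mm/s.
R = 5.589e-04 × 3600 × 24 = 48.3 mm/day.

R ≈ 48.3 mm/day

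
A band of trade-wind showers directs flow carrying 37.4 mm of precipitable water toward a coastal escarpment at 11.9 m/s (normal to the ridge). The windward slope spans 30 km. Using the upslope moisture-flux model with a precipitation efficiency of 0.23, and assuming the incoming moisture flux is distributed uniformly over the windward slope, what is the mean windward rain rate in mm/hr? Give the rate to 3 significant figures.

R ≈ 12.3 mm/hr

Incoming column moisture flux per unit ridge length: F = V × PW = 11.9 × 37.4 = 445.06 mm·m/s.
Spread over the 30 km slope with efficiency ε = 0.23: R = ε·F/W = 0.23 × 445.06 / 30000 m = 3.412e-03 mm/s.
R = 3.412e-03 × 3600 = 12.3 mm/hr.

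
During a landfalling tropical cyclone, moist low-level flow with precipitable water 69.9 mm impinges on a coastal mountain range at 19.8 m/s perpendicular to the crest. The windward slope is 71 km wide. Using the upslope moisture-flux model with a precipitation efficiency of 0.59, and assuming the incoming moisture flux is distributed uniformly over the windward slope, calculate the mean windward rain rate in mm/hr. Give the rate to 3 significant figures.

R ≈ 41.4 mm/hr

Incoming column moisture flux per unit ridge length: F = V × PW = 19.8 × 69.9 = 1384.02 mm·m/s.
Spread over the 71 km slope with efficiency ε = 0.59: R = ε·F/W = 0.59 × 1384.02 / 71000 m = 1.150e-02 mm/s.
R = 1.150e-02 × 3600 = 41.4 mm/hr.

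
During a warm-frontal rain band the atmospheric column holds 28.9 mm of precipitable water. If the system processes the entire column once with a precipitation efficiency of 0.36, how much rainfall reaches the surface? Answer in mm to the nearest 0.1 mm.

rainfall ≈ 10.4 mm

Rainfall = ε × PW = 0.36 × 28.9 = 10.4 mm.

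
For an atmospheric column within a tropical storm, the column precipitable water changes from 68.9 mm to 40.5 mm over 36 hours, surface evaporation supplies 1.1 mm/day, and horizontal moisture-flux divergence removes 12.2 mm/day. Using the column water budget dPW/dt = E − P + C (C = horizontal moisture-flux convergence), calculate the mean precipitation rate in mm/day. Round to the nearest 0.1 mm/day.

P ≈ 7.8 mm/day

dPW/dt = (40.5 − 68.9) mm / (36/24 day) = -18.933 mm/day.
P = E + C − dPW/dt = 1.1 + (-12.2) − (-18.933) = 7.8 mm/day.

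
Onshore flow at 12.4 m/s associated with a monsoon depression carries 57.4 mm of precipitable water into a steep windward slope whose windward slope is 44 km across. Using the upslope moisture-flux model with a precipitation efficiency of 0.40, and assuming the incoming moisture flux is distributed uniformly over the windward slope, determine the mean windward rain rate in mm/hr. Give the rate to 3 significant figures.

R ≈ 23.3 mm/hr

Incoming column moisture flux per unit ridge length: F = V × PW = 12.4 × 57.4 = 711.76 mm·m/s.
Spread over the 44 km slope with efficiency ε = 0.40: R = ε·F/W = 0.40 × 711.76 / 44000 m = 6.471e-03 mm/s.
R = 6.471e-03 × 3600 = 23.3 mm/hr.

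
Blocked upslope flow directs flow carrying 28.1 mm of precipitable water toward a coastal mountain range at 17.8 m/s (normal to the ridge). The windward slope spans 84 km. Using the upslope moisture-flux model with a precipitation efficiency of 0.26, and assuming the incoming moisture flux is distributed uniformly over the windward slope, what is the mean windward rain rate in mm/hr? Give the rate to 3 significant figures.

R ≈ 5.57 mm/hr

Incoming column moisture flux per unit ridge length: F = V × PW = 17.8 × 28.1 = 500.18 mm·m/s.
Spread over the 84 km slope with efficiency ε = 0.26: R = ε·F/W = 0.26 × 500.18 / 84000 m = 1.548e-03 mm/s.
R = 1.548e-03 × 3600 = 5.57 mm/hr.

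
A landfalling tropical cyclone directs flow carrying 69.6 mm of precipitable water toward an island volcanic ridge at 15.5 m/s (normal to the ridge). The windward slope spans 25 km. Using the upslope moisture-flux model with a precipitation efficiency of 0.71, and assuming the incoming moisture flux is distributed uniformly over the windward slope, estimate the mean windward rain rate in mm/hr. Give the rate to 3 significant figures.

R ≈ 110 mm/hr

Incoming column moisture flux per unit ridge length: F = V × PW = 15.5 × 69.6 = 1078.8 mm·m/s.
Spread over the 25 km slope with efficiency ε = 0.71: R = ε·F/W = 0.71 × 1078.8 / 25000 m = 3.064e-02 mm/s.
R = 3.064e-02 × 3600 = 110 mm/hr.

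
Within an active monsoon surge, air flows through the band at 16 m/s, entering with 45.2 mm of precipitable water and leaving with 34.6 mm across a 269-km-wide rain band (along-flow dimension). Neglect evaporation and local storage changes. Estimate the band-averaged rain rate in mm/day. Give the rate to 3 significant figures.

Column moisture flux per unit crosswind length is F = V × PW.
Inflow: F_in = 16 × 45.2 = 723.2 mm·m/s
Outflow: F_out = 16 × 34.6 = 553.6 mm·m/s
Steady-state rate R = (F_in − F_out)/L = (723.2 − 553.6) / 269000 m = 6.305e-04 mm/s.
R = 6.305e-04 × 3600 × 24 = 54.5 mm/day.

R ≈ 54.5 mm/day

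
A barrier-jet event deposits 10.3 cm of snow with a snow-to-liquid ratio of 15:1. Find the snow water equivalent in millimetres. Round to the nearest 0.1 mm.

SWE = snow depth / ratio = 10.3 cm / 15 = 0.687 cm = 6.9 mm.

SWE ≈ 6.9 mm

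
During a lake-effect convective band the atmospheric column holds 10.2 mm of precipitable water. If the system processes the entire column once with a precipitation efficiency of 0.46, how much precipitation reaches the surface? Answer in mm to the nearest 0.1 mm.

precipitation ≈ 4.7 mm

Precipitation = ε × PW = 0.46 × 10.2 = 4.7 mm.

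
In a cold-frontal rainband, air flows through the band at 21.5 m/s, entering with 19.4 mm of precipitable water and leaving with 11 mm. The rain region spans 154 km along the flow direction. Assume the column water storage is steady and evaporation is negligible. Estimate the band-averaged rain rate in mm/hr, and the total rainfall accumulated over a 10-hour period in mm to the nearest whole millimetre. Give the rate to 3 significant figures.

Column moisture flux per unit crosswind length is F = V × PW.
Inflow: F_in = 21.5 × 19.4 = 417.1 mm·m/s
Outflow: F_out = 21.5 × 11 = 236.5 mm·m/s
Steady-state rate R = (F_in − F_out)/L = (417.1 − 236.5) / 154000 m = 1.173e-03 mm/s.
R = 1.173e-03 × 3600 = 4.22 mm/hr.
Over 10 h: total = 4.22 × 10 = 42.2 ≈ 42 mm.

R ≈ 4.22 mm/hr; total ≈ 42 mm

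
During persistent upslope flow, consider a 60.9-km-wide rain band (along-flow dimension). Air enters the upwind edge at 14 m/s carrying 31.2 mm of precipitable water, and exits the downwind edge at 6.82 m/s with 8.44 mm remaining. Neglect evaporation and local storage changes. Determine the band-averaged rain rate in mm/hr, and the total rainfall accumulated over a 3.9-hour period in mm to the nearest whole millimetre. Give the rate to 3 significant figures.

Column moisture flux per unit crosswind length is F = V × PW.
Inflow: F_in = 14 × 31.2 = 436.8 mm·m/s
Outflow: F_out = 6.82 × 8.44 = 57.5608 mm·m/s
Steady-state rate R = (F_in − F_out)/L = (436.8 − 57.5608) / 60900 m = 6.227e-03 mm/s.
R = 6.227e-03 × 3600 = 22.4 mm/hr.
Over 3.9 h: total = 22.4 × 3.9 = 87.36 ≈ 87 mm.

R ≈ 22.4 mm/hr; total ≈ 87 mm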